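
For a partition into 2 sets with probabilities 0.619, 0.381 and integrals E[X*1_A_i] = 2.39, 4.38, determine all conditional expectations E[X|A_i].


For each cell A_i: E[X|A_i] = E[X*1_A_i] / P(A_i)
Step 1: E[X|A_1] = 2.39 / 0.619 = 3.861066
Step 2: E[X|A_2] = 4.38 / 0.381 = 11.496063
Verification: E[X] = sum E[X*1_A_i] = 2.39 + 4.38 = 6.77


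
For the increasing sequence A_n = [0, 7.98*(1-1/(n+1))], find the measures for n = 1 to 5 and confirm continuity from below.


By continuity of measure from below: if A_n increases to A, then m(A_n) -> m(A).
Here A = [0, 7.98], so m(A) = 7.98
Step 1: a_1 = 7.98*(1 - 1/2) = 3.99, m(A_1) = 3.99
Step 2: a_2 = 7.98*(1 - 1/3) = 5.32, m(A_2) = 5.32
Step 3: a_3 = 7.98*(1 - 1/4) = 5.985, m(A_3) = 5.985
Step 4: a_4 = 7.98*(1 - 1/5) = 6.384, m(A_4) = 6.384
Step 5: a_5 = 7.98*(1 - 1/6) = 6.65, m(A_5) = 6.65
Limit: m(A_n) -> m([0,7.98]) = 7.98


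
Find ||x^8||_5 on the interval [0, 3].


Step 1: ||f||_5 = (integral_0^3 |x^8|^5 dx)^(1/5)
     = (integral_0^3 x^40 dx)^(1/5)
Step 2: integral_0^3 x^40 dx = [x^41/(41)] from 0 to 3 = 3^41/41
     = 36472996377170786403/41 = 8.895853e+17
Step 3: ||f||_5 = (8.895853e+17)^(1/5) = 3888.996187


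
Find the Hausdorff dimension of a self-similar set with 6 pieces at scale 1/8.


For a self-similar set with N copies scaled by 1/r:
dim_H = log(N)/log(r) = log(6)/log(8)
= 1.791759/2.079442
= 0.861654


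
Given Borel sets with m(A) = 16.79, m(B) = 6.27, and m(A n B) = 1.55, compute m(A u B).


By inclusion-exclusion: m(A u B) = m(A) + m(B) - m(A n B)
= 16.79 + 6.27 - 1.55
= 21.51


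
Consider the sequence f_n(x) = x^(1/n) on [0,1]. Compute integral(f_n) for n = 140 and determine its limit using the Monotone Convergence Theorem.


At n = 140: f_140(x) = x^(1/140).
Step 1: integral(x^(1/140), 0, 1) = [x^(1/140+1) / (1/140+1)] from 0 to 1
     = 1 / (1/140 + 1) = 1 / ((140+1)/140) = 140/(140+1)
     = 140/141 = 0.992908
Step 2: As n -> infinity, f_n(x) = x^(1/n) -> 1 for x in (0,1], and f_n is increasing in n.
By MCT, lim_n integral(f_n) = integral(lim_n f_n) = integral(1, 0, 1) = 1.
Step 3: Verify convergence: 140/141 = 0.992908 -> 1


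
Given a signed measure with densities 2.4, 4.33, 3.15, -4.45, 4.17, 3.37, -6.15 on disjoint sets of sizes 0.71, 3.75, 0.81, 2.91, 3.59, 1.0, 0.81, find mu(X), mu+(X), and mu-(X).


Step 1: Compute signed measure on each set:
  Set 1: 2.4 * 0.71 = 1.704
  Set 2: 4.33 * 3.75 = 16.2375
  Set 3: 3.15 * 0.81 = 2.5515
  Set 4: -4.45 * 2.91 = -12.9495
  Set 5: 4.17 * 3.59 = 14.9703
  Set 6: 3.37 * 1.0 = 3.37
  Set 7: -6.15 * 0.81 = -4.9815
Step 2: Total signed measure = (1.704) + (16.2375) + (2.5515) + (-12.9495) + (14.9703) + (3.37) + (-4.9815)
     = 20.9023
Step 3: Positive part mu+(X) = sum of positive contributions = 38.8333
Step 4: Negative part mu-(X) = |sum of negative contributions| = 17.931


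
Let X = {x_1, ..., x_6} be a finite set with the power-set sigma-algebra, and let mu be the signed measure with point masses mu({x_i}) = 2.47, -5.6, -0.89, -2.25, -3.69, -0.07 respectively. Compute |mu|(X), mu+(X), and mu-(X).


Step 1: Every measurable set is a union of atoms (the cells / points), so a Hahn decomposition is
  obtained by grouping atoms by sign: P = union of atoms with mu > 0, N = union of the remaining atoms.
  Atoms in P (indices): 1;  atoms in N (indices): 2, 3, 4, 5, 6
  Positive values: 2.47
  Negative values: -5.6, -0.89, -2.25, -3.69, -0.07
Step 2: mu+(X) = mu(P) = sum of positive atom values = 2.47
Step 3: mu-(X) = -mu(N) = sum of |negative atom values| = 12.5
Step 4: |mu|(X) = mu+(X) + mu-(X) = 2.47 + 12.5 = 14.97


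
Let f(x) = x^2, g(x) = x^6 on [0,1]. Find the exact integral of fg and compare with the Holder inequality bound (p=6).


Step 1: Exact integral of f*g = integral(x^8, 0, 1) = 1/9
     = 0.111111
Step 2: Holder bound with p=6, q=1.2:
  ||f||_p = (integral x^12 dx)^(1/6) = (1/13)^(1/6) = 0.652143
  ||g||_q = (integral x^7.2 dx)^(1/1.2) = (1/8.2)^(1/1.2) = 0.173176
Step 3: Holder bound = ||f||_p * ||g||_q = 0.652143 * 0.173176 = 0.112936
Verification: 0.111111 <= 0.112936 (Holder holds)


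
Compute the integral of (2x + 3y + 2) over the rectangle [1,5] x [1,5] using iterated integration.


By Fubini, integrate in x first, then y.
Step 1: Fix y, integrate over x in [1,5]:
  integral(2x + 3y + 2, x=1..5)
  = 2*(5^2 - 1^2)/2 + (3y + 2)*(5 - 1)
  = 24 + (3y + 2)*4
  = 24 + 12y + 8
  = 32 + 12y
Step 2: Integrate over y in [1,5]:
  integral(32 + 12y, y=1..5)
  = 32*4 + 12*(5^2 - 1^2)/2
  = 128 + 144
  = 272


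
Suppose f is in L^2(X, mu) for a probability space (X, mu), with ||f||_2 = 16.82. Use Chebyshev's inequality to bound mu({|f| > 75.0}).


Chebyshev/Markov inequality: mu(|f| > eps) <= (||f||_p / eps)^p
Step 1: ||f||_2 / eps = 16.82 / 75.0 = 0.224267
Step 2: Raise to power p = 2:
  (0.224267)^2 = 0.050296
Step 3: Therefore mu(|f| > 75.0) <= 0.050296


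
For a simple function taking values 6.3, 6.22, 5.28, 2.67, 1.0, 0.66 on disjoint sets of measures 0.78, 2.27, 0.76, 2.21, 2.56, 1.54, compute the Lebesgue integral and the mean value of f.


Step 1: Integral = sum(value_i * measure_i)
= 6.3*0.78 + 6.22*2.27 + 5.28*0.76 + 2.67*2.21 + 1.0*2.56 + 0.66*1.54
= 4.914 + 14.1194 + 4.0128 + 5.9007 + 2.56 + 1.0164
= 32.5233
Step 2: Total measure of domain = 0.78 + 2.27 + 0.76 + 2.21 + 2.56 + 1.54 = 10.12
Step 3: Average value = 32.5233 / 10.12 = 3.213765


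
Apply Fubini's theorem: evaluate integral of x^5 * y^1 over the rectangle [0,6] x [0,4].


By Fubini's theorem, the double integral factors as a product of single integrals:
Step 1: integral_0^6 x^5 dx = [x^6/6] from 0 to 6
     = 6^6/6 = 7776
Step 2: integral_0^4 y^1 dy = [y^2/2] from 0 to 4
     = 4^2/2 = 8
Step 3: Double integral = 7776 * 8 = 62208


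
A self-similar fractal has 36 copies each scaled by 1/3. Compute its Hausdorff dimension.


For a self-similar set with N copies scaled by 1/r:
dim_H = log(N)/log(r) = log(36)/log(3)
= 3.583519/1.098612
= 3.26186


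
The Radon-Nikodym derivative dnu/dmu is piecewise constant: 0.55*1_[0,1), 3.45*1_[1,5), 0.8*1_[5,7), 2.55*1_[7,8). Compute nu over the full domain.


Integrate each piece of the Radon-Nikodym derivative:
Step 1: integral_0^1 0.55 dx = 0.55*(1-0) = 0.55*1 = 0.55
Step 2: integral_1^5 3.45 dx = 3.45*(5-1) = 3.45*4 = 13.8
Step 3: integral_5^7 0.8 dx = 0.8*(7-5) = 0.8*2 = 1.6
Step 4: integral_7^8 2.55 dx = 2.55*(8-7) = 2.55*1 = 2.55
Total: 0.55 + 13.8 + 1.6 + 2.55 = 18.5


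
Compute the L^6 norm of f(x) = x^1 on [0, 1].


Step 1: ||f||_6 = (integral_0^1 |x^1|^6 dx)^(1/6)
     = (integral_0^1 x^6 dx)^(1/6)
Step 2: integral_0^1 x^6 dx = [x^7/(7)] from 0 to 1 = 1^7/7
     = 1/7 = 0.142857
Step 3: ||f||_6 = (0.142857)^(1/6) = 0.72302


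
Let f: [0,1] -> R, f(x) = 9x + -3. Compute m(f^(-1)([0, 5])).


f^(-1)([0, 5]) = {x : 0 <= 9x + -3 <= 5}
Solving: (0 - -3)/9 <= x <= (5 - -3)/9
= [0.333333, 0.888889]
Intersecting with [0,1]: [0.333333, 0.888889]
Measure = 0.888889 - 0.333333 = 0.555556


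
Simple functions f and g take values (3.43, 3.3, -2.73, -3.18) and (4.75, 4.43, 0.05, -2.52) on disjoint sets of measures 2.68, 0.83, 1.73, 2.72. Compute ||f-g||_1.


Step 1: Compute differences f_i - g_i:
  3.43 - 4.75 = -1.32
  3.3 - 4.43 = -1.13
  -2.73 - 0.05 = -2.78
  -3.18 - -2.52 = -0.66
Step 2: Compute |diff|^1 * measure for each set:
  |-1.32|^1 * 2.68 = 1.32 * 2.68 = 3.5376
  |-1.13|^1 * 0.83 = 1.13 * 0.83 = 0.9379
  |-2.78|^1 * 1.73 = 2.78 * 1.73 = 4.8094
  |-0.66|^1 * 2.72 = 0.66 * 2.72 = 1.7952
Step 3: Sum = 11.0801
Step 4: ||f-g||_1 = (11.0801)^(1/1) = 11.0801


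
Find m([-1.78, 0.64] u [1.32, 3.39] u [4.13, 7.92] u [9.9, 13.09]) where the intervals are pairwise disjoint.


For pairwise disjoint intervals, m(union) = sum of lengths.
= (0.64 - -1.78) + (3.39 - 1.32) + (7.92 - 4.13) + (13.09 - 9.9)
= 2.42 + 2.07 + 3.79 + 3.19
= 11.47


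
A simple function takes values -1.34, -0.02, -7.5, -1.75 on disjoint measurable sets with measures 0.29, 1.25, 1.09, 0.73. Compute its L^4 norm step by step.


Step 1: Compute |f_i|^4 for each value:
  |-1.34|^4 = 3.224179
  |-0.02|^4 = 1.600000e-07
  |-7.5|^4 = 3164.0625
  |-1.75|^4 = 9.378906
Step 2: Multiply by measures and sum:
  3.224179 * 0.29 = 0.935012
  1.600000e-07 * 1.25 = 2.000000e-07
  3164.0625 * 1.09 = 3448.828125
  9.378906 * 0.73 = 6.846602
Sum = 0.935012 + 2.000000e-07 + 3448.828125 + 6.846602 = 3456.609739
Step 3: Take the p-th root:
||f||_4 = (3456.609739)^(1/4) = 7.667655


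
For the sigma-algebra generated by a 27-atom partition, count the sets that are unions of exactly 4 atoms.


Each element of F is a union of some subset of the 27 atoms.
Elements that are unions of exactly 4 atoms correspond to 4-element subsets of the 27 atoms.
Count = C(27, 4) = 27! / (4! * 23!) = 17550.


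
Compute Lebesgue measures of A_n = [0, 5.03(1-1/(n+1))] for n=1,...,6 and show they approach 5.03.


By continuity of measure from below: if A_n increases to A, then m(A_n) -> m(A).
Here A = [0, 5.03], so m(A) = 5.03
Step 1: a_1 = 5.03*(1 - 1/2) = 2.515, m(A_1) = 2.515
Step 2: a_2 = 5.03*(1 - 1/3) = 3.3533, m(A_2) = 3.3533
Step 3: a_3 = 5.03*(1 - 1/4) = 3.7725, m(A_3) = 3.7725
Step 4: a_4 = 5.03*(1 - 1/5) = 4.024, m(A_4) = 4.024
Step 5: a_5 = 5.03*(1 - 1/6) = 4.1917, m(A_5) = 4.1917
Step 6: a_6 = 5.03*(1 - 1/7) = 4.3114, m(A_6) = 4.3114
Limit: m(A_n) -> m([0,5.03]) = 5.03


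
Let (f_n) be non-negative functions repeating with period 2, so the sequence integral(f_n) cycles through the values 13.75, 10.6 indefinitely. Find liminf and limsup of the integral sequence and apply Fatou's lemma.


The sequence (integral(f_n)) is periodic with period 2, repeating the values 13.75, 10.6 indefinitely.
Step 1: For a periodic sequence, every tail (a_m, a_(m+1), ...) contains all 2 period values infinitely often.
Step 2: Hence inf of every tail = min of the period values = min(13.75, 10.6) = 10.6.
        liminf_n integral(f_n) = sup over m of (inf of tail from m) = 10.6.
Step 3: Similarly sup of every tail = max of the period values = 13.75.
        limsup_n integral(f_n) = 13.75.
Step 4: Fatou's lemma: integral(liminf_n f_n) <= liminf_n integral(f_n) = 10.6.
        So the integral of the pointwise liminf is at most 10.6.


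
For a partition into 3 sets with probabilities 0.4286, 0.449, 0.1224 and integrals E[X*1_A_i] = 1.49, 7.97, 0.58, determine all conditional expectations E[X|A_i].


For each cell A_i: E[X|A_i] = E[X*1_A_i] / P(A_i)
Step 1: E[X|A_1] = 1.49 / 0.4286 = 3.476435
Step 2: E[X|A_2] = 7.97 / 0.449 = 17.750557
Step 3: E[X|A_3] = 0.58 / 0.1224 = 4.738562
Verification: E[X] = sum E[X*1_A_i] = 1.49 + 7.97 + 0.58 = 10.04


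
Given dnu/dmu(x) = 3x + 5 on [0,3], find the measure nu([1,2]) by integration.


nu(A) = integral_A (dnu/dmu) dmu = integral_1^2 (3x + 5) dx
Step 1: Antiderivative F(x) = (3/2)x^2 + 5x
Step 2: F(2) = (3/2)*2^2 + 5*2 = 6 + 10 = 16
Step 3: F(1) = (3/2)*1^2 + 5*1 = 1.5 + 5 = 6.5
Step 4: nu([1,2]) = F(2) - F(1) = 16 - 6.5 = 9.5


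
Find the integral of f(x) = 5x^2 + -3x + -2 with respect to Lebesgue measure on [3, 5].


The Lebesgue integral of a Riemann-integrable function agrees with the Riemann integral.
Antiderivative F(x) = (5/3)x^3 + (-3/2)x^2 + -2x
F(5) = (5/3)*5^3 + (-3/2)*5^2 + -2*5
     = (5/3)*125 + (-3/2)*25 + -2*5
     = 208.333333 + -37.5 + -10
     = 160.833333
F(3) = 25.5
Integral = F(5) - F(3) = 160.833333 - 25.5 = 135.333333


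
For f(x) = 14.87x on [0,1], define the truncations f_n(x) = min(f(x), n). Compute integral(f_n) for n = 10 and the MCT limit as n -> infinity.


f(x) = 14.87x on [0,1]; f_n(x) = min(14.87x, n). At n = 10:
Step 1: f(x) reaches 10 at x = 10/14.87 = 0.672495
Step 2: integral(f_10) = integral(14.87x, 0, 0.672495) + integral(10, 0.672495, 1)
       = 14.87*0.672495^2/2 + 10*(1 - 0.672495)
       = 3.362475 + 3.27505
       = 6.637525
Step 3: As n -> infinity, f_n increases to f, so by MCT integral(f_n) -> integral(f) = 14.87/2 = 7.435.
Convergence: integral(f_10) = 6.637525 -> 7.435 as n -> infinity


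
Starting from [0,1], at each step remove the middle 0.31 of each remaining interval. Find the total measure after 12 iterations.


Step 1: At each step, fraction remaining = 1 - 0.31 = 0.69
Step 2: After 12 steps, measure = (0.69)^12
Result = 0.011646


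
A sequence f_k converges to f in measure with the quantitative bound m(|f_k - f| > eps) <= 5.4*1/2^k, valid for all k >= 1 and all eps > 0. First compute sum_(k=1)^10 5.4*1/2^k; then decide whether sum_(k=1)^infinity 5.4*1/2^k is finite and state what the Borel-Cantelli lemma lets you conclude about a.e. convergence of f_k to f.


Step 1: List the terms 5.4*1/2^k for k = 1 to 10:
  k=1: 2.7
  k=2: 1.35
  k=3: 0.675
  k=4: 0.3375
  k=5: 0.16875
  k=6: 0.084375
  k=7: 0.042188
  k=8: 0.021094
  k=9: 0.010547
  k=10: 0.005273
Step 2: Partial sum = 2.7 + 1.35 + 0.675 + 0.3375 + 0.16875 + 0.084375 + 0.042188 + 0.021094 + 0.010547 + 0.005273
     = 5.394727
Step 3: The full series sum_(k>=1) 5.4*1/2^k converges (geometric series with ratio 1/2 < 1; a constant multiple of a convergent series converges).
Step 4: Fix eps > 0. Since sum_k m(|f_k - f| > eps) < infinity, the Borel-Cantelli lemma gives
        m(limsup_k {|f_k - f| > eps}) = 0, i.e. for a.e. x, |f_k(x) - f(x)| <= eps for all large k.
        Applying this with eps = 1/j for j = 1, 2, ... and intersecting the countably many full-measure sets,
        for a.e. x we get limsup_k |f_k(x) - f(x)| <= 1/j for every j, hence f_k -> f almost everywhere.
Conclusion: series converges; Borel-Cantelli yields f_k -> f a.e.


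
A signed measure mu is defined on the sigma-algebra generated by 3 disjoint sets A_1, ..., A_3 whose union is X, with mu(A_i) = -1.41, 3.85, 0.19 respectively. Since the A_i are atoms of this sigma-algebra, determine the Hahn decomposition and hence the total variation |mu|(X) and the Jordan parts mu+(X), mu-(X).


Step 1: Every measurable set is a union of atoms (the cells / points), so a Hahn decomposition is
  obtained by grouping atoms by sign: P = union of atoms with mu > 0, N = union of the remaining atoms.
  Atoms in P (indices): 2, 3;  atoms in N (indices): 1
  Positive values: 3.85, 0.19
  Negative values: -1.41
Step 2: mu+(X) = mu(P) = sum of positive atom values = 4.04
Step 3: mu-(X) = -mu(N) = sum of |negative atom values| = 1.41
Step 4: |mu|(X) = mu+(X) + mu-(X) = 4.04 + 1.41 = 5.45


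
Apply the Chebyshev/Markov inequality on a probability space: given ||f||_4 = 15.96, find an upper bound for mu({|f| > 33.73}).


Chebyshev/Markov inequality: mu(|f| > eps) <= (||f||_p / eps)^p
Step 1: ||f||_4 / eps = 15.96 / 33.73 = 0.473169
Step 2: Raise to power p = 4:
  (0.473169)^4 = 0.050126
Step 3: Therefore mu(|f| > 33.73) <= 0.050126


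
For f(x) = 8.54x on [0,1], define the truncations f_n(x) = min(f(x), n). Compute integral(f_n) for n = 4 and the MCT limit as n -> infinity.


f(x) = 8.54x on [0,1]; f_n(x) = min(8.54x, n). At n = 4:
Step 1: f(x) reaches 4 at x = 4/8.54 = 0.468384
Step 2: integral(f_4) = integral(8.54x, 0, 0.468384) + integral(4, 0.468384, 1)
       = 8.54*0.468384^2/2 + 4*(1 - 0.468384)
       = 0.936768 + 2.126464
       = 3.063232
Step 3: As n -> infinity, f_n increases to f, so by MCT integral(f_n) -> integral(f) = 8.54/2 = 4.27.
Convergence: integral(f_4) = 3.063232 -> 4.27 as n -> infinity


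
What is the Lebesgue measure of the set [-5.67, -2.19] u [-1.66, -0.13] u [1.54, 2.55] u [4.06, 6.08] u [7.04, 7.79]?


For pairwise disjoint intervals, m(union) = sum of lengths.
= (-2.19 - -5.67) + (-0.13 - -1.66) + (2.55 - 1.54) + (6.08 - 4.06) + (7.79 - 7.04)
= 3.48 + 1.53 + 1.01 + 2.02 + 0.75
= 8.79


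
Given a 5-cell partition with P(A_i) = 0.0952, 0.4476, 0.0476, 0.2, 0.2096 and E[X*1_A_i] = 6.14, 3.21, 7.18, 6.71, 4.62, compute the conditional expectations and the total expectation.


For each cell A_i: E[X|A_i] = E[X*1_A_i] / P(A_i)
Step 1: E[X|A_1] = 6.14 / 0.0952 = 64.495798
Step 2: E[X|A_2] = 3.21 / 0.4476 = 7.171582
Step 3: E[X|A_3] = 7.18 / 0.0476 = 150.840336
Step 4: E[X|A_4] = 6.71 / 0.2 = 33.55
Step 5: E[X|A_5] = 4.62 / 0.2096 = 22.041985
Verification: E[X] = sum E[X*1_A_i] = 6.14 + 3.21 + 7.18 + 6.71 + 4.62 = 27.86


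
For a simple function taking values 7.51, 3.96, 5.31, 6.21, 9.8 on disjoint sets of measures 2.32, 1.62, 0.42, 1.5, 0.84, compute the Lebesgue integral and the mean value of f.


Step 1: Integral = sum(value_i * measure_i)
= 7.51*2.32 + 3.96*1.62 + 5.31*0.42 + 6.21*1.5 + 9.8*0.84
= 17.4232 + 6.4152 + 2.2302 + 9.315 + 8.232
= 43.6156
Step 2: Total measure of domain = 2.32 + 1.62 + 0.42 + 1.5 + 0.84 = 6.7
Step 3: Average value = 43.6156 / 6.7 = 6.509791


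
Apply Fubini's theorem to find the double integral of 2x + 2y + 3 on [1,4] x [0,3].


By Fubini, integrate in x first, then y.
Step 1: Fix y, integrate over x in [1,4]:
  integral(2x + 2y + 3, x=1..4)
  = 2*(4^2 - 1^2)/2 + (2y + 3)*(4 - 1)
  = 15 + (2y + 3)*3
  = 15 + 6y + 9
  = 24 + 6y
Step 2: Integrate over y in [0,3]:
  integral(24 + 6y, y=0..3)
  = 24*3 + 6*(3^2 - 0^2)/2
  = 72 + 27
  = 99


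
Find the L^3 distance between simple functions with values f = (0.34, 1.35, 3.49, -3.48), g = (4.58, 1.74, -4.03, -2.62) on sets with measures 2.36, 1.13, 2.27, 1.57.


Step 1: Compute differences f_i - g_i:
  0.34 - 4.58 = -4.24
  1.35 - 1.74 = -0.39
  3.49 - -4.03 = 7.52
  -3.48 - -2.62 = -0.86
Step 2: Compute |diff|^3 * measure for each set:
  |-4.24|^3 * 2.36 = 76.225024 * 2.36 = 179.891057
  |-0.39|^3 * 1.13 = 0.059319 * 1.13 = 0.06703
  |7.52|^3 * 2.27 = 425.259008 * 2.27 = 965.337948
  |-0.86|^3 * 1.57 = 0.636056 * 1.57 = 0.998608
Step 3: Sum = 1146.294643
Step 4: ||f-g||_3 = (1146.294643)^(1/3) = 10.465631


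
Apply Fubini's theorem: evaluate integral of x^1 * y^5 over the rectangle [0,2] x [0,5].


By Fubini's theorem, the double integral factors as a product of single integrals:
Step 1: integral_0^2 x^1 dx = [x^2/2] from 0 to 2
     = 2^2/2 = 2
Step 2: integral_0^5 y^5 dy = [y^6/6] from 0 to 5
     = 5^6/6 = 2604.166667
Step 3: Double integral = 2 * 2604.166667 = 5208.333333


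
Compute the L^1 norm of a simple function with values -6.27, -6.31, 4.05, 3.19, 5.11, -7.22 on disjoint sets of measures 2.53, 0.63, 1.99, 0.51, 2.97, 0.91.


Step 1: Compute |f_i|^1 for each value:
  |-6.27|^1 = 6.27
  |-6.31|^1 = 6.31
  |4.05|^1 = 4.05
  |3.19|^1 = 3.19
  |5.11|^1 = 5.11
  |-7.22|^1 = 7.22
Step 2: Multiply by measures and sum:
  6.27 * 2.53 = 15.8631
  6.31 * 0.63 = 3.9753
  4.05 * 1.99 = 8.0595
  3.19 * 0.51 = 1.6269
  5.11 * 2.97 = 15.1767
  7.22 * 0.91 = 6.5702
Sum = 15.8631 + 3.9753 + 8.0595 + 1.6269 + 15.1767 + 6.5702 = 51.2717
Step 3: Take the p-th root:
||f||_1 = (51.2717)^(1/1) = 51.2717


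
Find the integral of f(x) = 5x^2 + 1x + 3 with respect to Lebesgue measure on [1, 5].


The Lebesgue integral of a Riemann-integrable function agrees with the Riemann integral.
Antiderivative F(x) = (5/3)x^3 + (1/2)x^2 + 3x
F(5) = (5/3)*5^3 + (1/2)*5^2 + 3*5
     = (5/3)*125 + (1/2)*25 + 3*5
     = 208.333333 + 12.5 + 15
     = 235.833333
F(1) = 5.166667
Integral = F(5) - F(1) = 235.833333 - 5.166667 = 230.666667


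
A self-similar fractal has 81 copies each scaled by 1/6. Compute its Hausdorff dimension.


For a self-similar set with N copies scaled by 1/r:
dim_H = log(N)/log(r) = log(81)/log(6)
= 4.394449/1.791759
= 2.452589


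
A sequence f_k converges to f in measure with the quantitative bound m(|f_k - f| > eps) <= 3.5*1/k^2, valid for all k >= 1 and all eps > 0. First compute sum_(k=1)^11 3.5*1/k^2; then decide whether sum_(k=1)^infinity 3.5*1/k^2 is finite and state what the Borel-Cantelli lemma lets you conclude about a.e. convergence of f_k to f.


Step 1: List the terms 3.5*1/k^2 for k = 1 to 11:
  k=1: 3.5
  k=2: 0.875
  k=3: 0.388889
  k=4: 0.21875
  k=5: 0.14
  k=6: 0.097222
  k=7: 0.071429
  k=8: 0.054688
  k=9: 0.04321
  k=10: 0.035
  k=11: 0.028926
Step 2: Partial sum = 3.5 + 0.875 + 0.388889 + 0.21875 + 0.14 + 0.097222 + 0.071429 + 0.054688 + 0.04321 + 0.035 + 0.028926
     = 5.453113
Step 3: The full series sum_(k>=1) 3.5*1/k^2 converges (p-series with p = 2 > 1; a constant multiple of a convergent series converges).
Step 4: Fix eps > 0. Since sum_k m(|f_k - f| > eps) < infinity, the Borel-Cantelli lemma gives
        m(limsup_k {|f_k - f| > eps}) = 0, i.e. for a.e. x, |f_k(x) - f(x)| <= eps for all large k.
        Applying this with eps = 1/j for j = 1, 2, ... and intersecting the countably many full-measure sets,
        for a.e. x we get limsup_k |f_k(x) - f(x)| <= 1/j for every j, hence f_k -> f almost everywhere.
Conclusion: series converges; Borel-Cantelli yields f_k -> f a.e.


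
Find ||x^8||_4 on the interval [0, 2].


Step 1: ||f||_4 = (integral_0^2 |x^8|^4 dx)^(1/4)
     = (integral_0^2 x^32 dx)^(1/4)
Step 2: integral_0^2 x^32 dx = [x^33/(33)] from 0 to 2 = 2^33/33
     = 8589934592/33 = 2.603010e+08
Step 3: ||f||_4 = (2.603010e+08)^(1/4) = 127.019085


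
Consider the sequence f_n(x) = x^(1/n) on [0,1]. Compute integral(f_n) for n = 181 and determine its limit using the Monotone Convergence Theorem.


At n = 181: f_181(x) = x^(1/181).
Step 1: integral(x^(1/181), 0, 1) = [x^(1/181+1) / (1/181+1)] from 0 to 1
     = 1 / (1/181 + 1) = 1 / ((181+1)/181) = 181/(181+1)
     = 181/182 = 0.994505
Step 2: As n -> infinity, f_n(x) = x^(1/n) -> 1 for x in (0,1], and f_n is increasing in n.
By MCT, lim_n integral(f_n) = integral(lim_n f_n) = integral(1, 0, 1) = 1.
Step 3: Verify convergence: 181/182 = 0.994505 -> 1


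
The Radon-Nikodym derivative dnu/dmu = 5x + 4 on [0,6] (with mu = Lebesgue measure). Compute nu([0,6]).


nu(A) = integral_A (dnu/dmu) dmu = integral_0^6 (5x + 4) dx
Step 1: Antiderivative F(x) = (5/2)x^2 + 4x
Step 2: F(6) = (5/2)*6^2 + 4*6 = 90 + 24 = 114
Step 3: F(0) = (5/2)*0^2 + 4*0 = 0.0 + 0 = 0.0
Step 4: nu([0,6]) = F(6) - F(0) = 114 - 0.0 = 114


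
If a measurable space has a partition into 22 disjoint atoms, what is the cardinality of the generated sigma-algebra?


Each element of the sigma-algebra is a union of some subset of the 22 atoms.
The number of such subsets is 2^22 = 4194304.


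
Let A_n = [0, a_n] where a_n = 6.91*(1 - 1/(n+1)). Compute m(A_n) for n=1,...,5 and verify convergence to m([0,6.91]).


By continuity of measure from below: if A_n increases to A, then m(A_n) -> m(A).
Here A = [0, 6.91], so m(A) = 6.91
Step 1: a_1 = 6.91*(1 - 1/2) = 3.455, m(A_1) = 3.455
Step 2: a_2 = 6.91*(1 - 1/3) = 4.6067, m(A_2) = 4.6067
Step 3: a_3 = 6.91*(1 - 1/4) = 5.1825, m(A_3) = 5.1825
Step 4: a_4 = 6.91*(1 - 1/5) = 5.528, m(A_4) = 5.528
Step 5: a_5 = 6.91*(1 - 1/6) = 5.7583, m(A_5) = 5.7583
Limit: m(A_n) -> m([0,6.91]) = 6.91


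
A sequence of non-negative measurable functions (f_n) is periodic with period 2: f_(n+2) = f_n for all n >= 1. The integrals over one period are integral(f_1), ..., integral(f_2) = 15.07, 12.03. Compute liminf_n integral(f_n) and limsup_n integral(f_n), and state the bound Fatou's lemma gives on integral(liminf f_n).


The sequence (integral(f_n)) is periodic with period 2, repeating the values 15.07, 12.03 indefinitely.
Step 1: For a periodic sequence, every tail (a_m, a_(m+1), ...) contains all 2 period values infinitely often.
Step 2: Hence inf of every tail = min of the period values = min(15.07, 12.03) = 12.03.
        liminf_n integral(f_n) = sup over m of (inf of tail from m) = 12.03.
Step 3: Similarly sup of every tail = max of the period values = 15.07.
        limsup_n integral(f_n) = 15.07.
Step 4: Fatou's lemma: integral(liminf_n f_n) <= liminf_n integral(f_n) = 12.03.
        So the integral of the pointwise liminf is at most 12.03.


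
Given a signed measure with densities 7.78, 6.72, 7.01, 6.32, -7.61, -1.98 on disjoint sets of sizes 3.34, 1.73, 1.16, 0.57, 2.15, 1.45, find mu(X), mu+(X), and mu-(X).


Step 1: Compute signed measure on each set:
  Set 1: 7.78 * 3.34 = 25.9852
  Set 2: 6.72 * 1.73 = 11.6256
  Set 3: 7.01 * 1.16 = 8.1316
  Set 4: 6.32 * 0.57 = 3.6024
  Set 5: -7.61 * 2.15 = -16.3615
  Set 6: -1.98 * 1.45 = -2.871
Step 2: Total signed measure = (25.9852) + (11.6256) + (8.1316) + (3.6024) + (-16.3615) + (-2.871)
     = 30.1123
Step 3: Positive part mu+(X) = sum of positive contributions = 49.3448
Step 4: Negative part mu-(X) = |sum of negative contributions| = 19.2325


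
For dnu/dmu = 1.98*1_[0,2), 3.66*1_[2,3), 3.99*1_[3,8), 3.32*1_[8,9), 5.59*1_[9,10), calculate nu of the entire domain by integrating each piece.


Integrate each piece of the Radon-Nikodym derivative:
Step 1: integral_0^2 1.98 dx = 1.98*(2-0) = 1.98*2 = 3.96
Step 2: integral_2^3 3.66 dx = 3.66*(3-2) = 3.66*1 = 3.66
Step 3: integral_3^8 3.99 dx = 3.99*(8-3) = 3.99*5 = 19.95
Step 4: integral_8^9 3.32 dx = 3.32*(9-8) = 3.32*1 = 3.32
Step 5: integral_9^10 5.59 dx = 5.59*(10-9) = 5.59*1 = 5.59
Total: 3.96 + 3.66 + 19.95 + 3.32 + 5.59 = 36.48


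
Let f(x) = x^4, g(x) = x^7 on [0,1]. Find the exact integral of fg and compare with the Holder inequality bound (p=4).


Step 1: Exact integral of f*g = integral(x^11, 0, 1) = 1/12
     = 0.083333
Step 2: Holder bound with p=4, q=1.333333:
  ||f||_p = (integral x^16 dx)^(1/4) = (1/17)^(1/4) = 0.492479
  ||g||_q = (integral x^9.333333 dx)^(1/1.333333) = (1/10.333333)^(1/1.333333) = 0.173508
Step 3: Holder bound = ||f||_p * ||g||_q = 0.492479 * 0.173508 = 0.085449
Verification: 0.083333 <= 0.085449 (Holder holds)


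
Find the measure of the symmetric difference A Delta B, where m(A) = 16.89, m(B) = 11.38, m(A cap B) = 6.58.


m(A Delta B) = m(A) + m(B) - 2*m(A n B)
= 16.89 + 11.38 - 2*6.58
= 16.89 + 11.38 - 13.16
= 15.11


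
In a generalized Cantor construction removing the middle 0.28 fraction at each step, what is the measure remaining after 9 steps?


Step 1: At each step, fraction remaining = 1 - 0.28 = 0.72
Step 2: After 9 steps, measure = (0.72)^9
Result = 0.051999


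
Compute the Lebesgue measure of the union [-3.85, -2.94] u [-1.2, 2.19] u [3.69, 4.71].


For pairwise disjoint intervals, m(union) = sum of lengths.
= (-2.94 - -3.85) + (2.19 - -1.2) + (4.71 - 3.69)
= 0.91 + 3.39 + 1.02
= 5.32


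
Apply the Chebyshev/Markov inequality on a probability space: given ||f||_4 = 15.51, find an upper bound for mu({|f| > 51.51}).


Chebyshev/Markov inequality: mu(|f| > eps) <= (||f||_p / eps)^p
Step 1: ||f||_4 / eps = 15.51 / 51.51 = 0.301107
Step 2: Raise to power p = 4:
  (0.301107)^4 = 0.00822
Step 3: Therefore mu(|f| > 51.51) <= 0.00822


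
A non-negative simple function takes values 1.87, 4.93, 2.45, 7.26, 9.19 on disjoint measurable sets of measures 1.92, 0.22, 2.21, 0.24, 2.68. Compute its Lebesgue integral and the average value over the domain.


Step 1: Integral = sum(value_i * measure_i)
= 1.87*1.92 + 4.93*0.22 + 2.45*2.21 + 7.26*0.24 + 9.19*2.68
= 3.5904 + 1.0846 + 5.4145 + 1.7424 + 24.6292
= 36.4611
Step 2: Total measure of domain = 1.92 + 0.22 + 2.21 + 0.24 + 2.68 = 7.27
Step 3: Average value = 36.4611 / 7.27 = 5.015282


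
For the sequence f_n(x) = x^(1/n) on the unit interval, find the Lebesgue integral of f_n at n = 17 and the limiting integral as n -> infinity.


At n = 17: f_17(x) = x^(1/17).
Step 1: integral(x^(1/17), 0, 1) = [x^(1/17+1) / (1/17+1)] from 0 to 1
     = 1 / (1/17 + 1) = 1 / ((17+1)/17) = 17/(17+1)
     = 17/18 = 0.944444
Step 2: As n -> infinity, f_n(x) = x^(1/n) -> 1 for x in (0,1], and f_n is increasing in n.
By MCT, lim_n integral(f_n) = integral(lim_n f_n) = integral(1, 0, 1) = 1.
Step 3: Verify convergence: 17/18 = 0.944444 -> 1


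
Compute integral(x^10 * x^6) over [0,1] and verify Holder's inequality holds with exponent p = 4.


Step 1: Exact integral of f*g = integral(x^16, 0, 1) = 1/17
     = 0.058824
Step 2: Holder bound with p=4, q=1.333333:
  ||f||_p = (integral x^40 dx)^(1/4) = (1/41)^(1/4) = 0.395188
  ||g||_q = (integral x^8 dx)^(1/1.333333) = (1/9)^(1/1.333333) = 0.19245
Step 3: Holder bound = ||f||_p * ||g||_q = 0.395188 * 0.19245 = 0.076054
Verification: 0.058824 <= 0.076054 (Holder holds)


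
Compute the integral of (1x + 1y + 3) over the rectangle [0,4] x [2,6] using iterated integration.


By Fubini, integrate in x first, then y.
Step 1: Fix y, integrate over x in [0,4]:
  integral(1x + 1y + 3, x=0..4)
  = 1*(4^2 - 0^2)/2 + (1y + 3)*(4 - 0)
  = 8 + (1y + 3)*4
  = 8 + 4y + 12
  = 20 + 4y
Step 2: Integrate over y in [2,6]:
  integral(20 + 4y, y=2..6)
  = 20*4 + 4*(6^2 - 2^2)/2
  = 80 + 64
  = 144


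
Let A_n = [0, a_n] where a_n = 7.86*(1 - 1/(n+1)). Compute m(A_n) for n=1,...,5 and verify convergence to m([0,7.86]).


By continuity of measure from below: if A_n increases to A, then m(A_n) -> m(A).
Here A = [0, 7.86], so m(A) = 7.86
Step 1: a_1 = 7.86*(1 - 1/2) = 3.93, m(A_1) = 3.93
Step 2: a_2 = 7.86*(1 - 1/3) = 5.24, m(A_2) = 5.24
Step 3: a_3 = 7.86*(1 - 1/4) = 5.895, m(A_3) = 5.895
Step 4: a_4 = 7.86*(1 - 1/5) = 6.288, m(A_4) = 6.288
Step 5: a_5 = 7.86*(1 - 1/6) = 6.55, m(A_5) = 6.55
Limit: m(A_n) -> m([0,7.86]) = 7.86


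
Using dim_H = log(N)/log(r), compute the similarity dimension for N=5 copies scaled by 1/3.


For a self-similar set with N copies scaled by 1/r:
dim_H = log(N)/log(r) = log(5)/log(3)
= 1.609438/1.098612
= 1.464974


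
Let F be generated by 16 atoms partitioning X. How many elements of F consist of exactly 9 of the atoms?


Each element of F is a union of some subset of the 16 atoms.
Elements that are unions of exactly 9 atoms correspond to 9-element subsets of the 16 atoms.
Count = C(16, 9) = 16! / (9! * 7!) = 11440.


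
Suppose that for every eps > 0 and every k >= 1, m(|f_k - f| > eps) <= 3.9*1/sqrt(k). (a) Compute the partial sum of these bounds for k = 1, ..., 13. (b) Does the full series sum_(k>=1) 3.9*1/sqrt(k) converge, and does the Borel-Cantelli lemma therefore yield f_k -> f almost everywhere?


Step 1: List the terms 3.9*1/sqrt(k) for k = 1 to 13:
  k=1: 3.9
  k=2: 2.757716
  k=3: 2.251666
  k=4: 1.95
  k=5: 1.744133
  k=6: 1.592168
  k=7: 1.474061
  k=8: 1.378858
  k=9: 1.3
  k=10: 1.233288
  k=11: 1.175894
  k=12: 1.125833
  k=13: 1.081665
Step 2: Partial sum = 3.9 + 2.757716 + 2.251666 + 1.95 + 1.744133 + 1.592168 + 1.474061 + 1.378858 + 1.3 + 1.233288 + 1.175894 + 1.125833 + 1.081665
     = 22.965284
Step 3: The full series sum_(k>=1) 3.9*1/sqrt(k) diverges (p-series with p = 1/2 <= 1; a nonzero constant multiple of a divergent series diverges).
Step 4: The (first) Borel-Cantelli lemma requires a summable sequence of measures, so it does not apply here;
        from this bound alone no conclusion about a.e. convergence can be drawn (convergence in measure still
        gives an a.e.-convergent subsequence, but not a.e. convergence of the whole sequence).
Conclusion: series diverges; Borel-Cantelli is inconclusive about a.e. convergence of f_k.


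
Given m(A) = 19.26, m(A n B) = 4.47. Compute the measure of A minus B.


m(A \ B) = m(A) - m(A n B)
= 19.26 - 4.47
= 14.79


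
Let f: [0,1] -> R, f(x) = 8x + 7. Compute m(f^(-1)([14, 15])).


f^(-1)([14, 15]) = {x : 14 <= 8x + 7 <= 15}
Solving: (14 - 7)/8 <= x <= (15 - 7)/8
= [0.875, 1]
Intersecting with [0,1]: [0.875, 1]
Measure = 1 - 0.875 = 0.125


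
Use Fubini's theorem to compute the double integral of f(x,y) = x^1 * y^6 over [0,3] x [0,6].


By Fubini's theorem, the double integral factors as a product of single integrals:
Step 1: integral_0^3 x^1 dx = [x^2/2] from 0 to 3
     = 3^2/2 = 4.5
Step 2: integral_0^6 y^6 dy = [y^7/7] from 0 to 6
     = 6^7/7 = 39990.857143
Step 3: Double integral = 4.5 * 39990.857143 = 179958.857143


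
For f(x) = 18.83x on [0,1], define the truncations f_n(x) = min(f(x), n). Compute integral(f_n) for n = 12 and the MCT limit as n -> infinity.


f(x) = 18.83x on [0,1]; f_n(x) = min(18.83x, n). At n = 12:
Step 1: f(x) reaches 12 at x = 12/18.83 = 0.637281
Step 2: integral(f_12) = integral(18.83x, 0, 0.637281) + integral(12, 0.637281, 1)
       = 18.83*0.637281^2/2 + 12*(1 - 0.637281)
       = 3.823686 + 4.352629
       = 8.176314
Step 3: As n -> infinity, f_n increases to f, so by MCT integral(f_n) -> integral(f) = 18.83/2 = 9.415.
Convergence: integral(f_12) = 8.176314 -> 9.415 as n -> infinity


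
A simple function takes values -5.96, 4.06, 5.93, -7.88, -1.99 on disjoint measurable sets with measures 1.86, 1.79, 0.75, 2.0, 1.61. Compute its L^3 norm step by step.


Step 1: Compute |f_i|^3 for each value:
  |-5.96|^3 = 211.708736
  |4.06|^3 = 66.923416
  |5.93|^3 = 208.527857
  |-7.88|^3 = 489.303872
  |-1.99|^3 = 7.880599
Step 2: Multiply by measures and sum:
  211.708736 * 1.86 = 393.778249
  66.923416 * 1.79 = 119.792915
  208.527857 * 0.75 = 156.395893
  489.303872 * 2.0 = 978.607744
  7.880599 * 1.61 = 12.687764
Sum = 393.778249 + 119.792915 + 156.395893 + 978.607744 + 12.687764 = 1661.262565
Step 3: Take the p-th root:
||f||_3 = (1661.262565)^(1/3) = 11.843483


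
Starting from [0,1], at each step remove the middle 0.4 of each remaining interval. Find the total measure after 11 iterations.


Step 1: At each step, fraction remaining = 1 - 0.4 = 0.6
Step 2: After 11 steps, measure = (0.6)^11
Result = 0.003628


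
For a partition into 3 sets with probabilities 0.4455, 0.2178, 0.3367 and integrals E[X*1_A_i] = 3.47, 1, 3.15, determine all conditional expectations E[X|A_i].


For each cell A_i: E[X|A_i] = E[X*1_A_i] / P(A_i)
Step 1: E[X|A_1] = 3.47 / 0.4455 = 7.789001
Step 2: E[X|A_2] = 1 / 0.2178 = 4.591368
Step 3: E[X|A_3] = 3.15 / 0.3367 = 9.355509
Verification: E[X] = sum E[X*1_A_i] = 3.47 + 1 + 3.15 = 7.62


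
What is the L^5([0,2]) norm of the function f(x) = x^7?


Step 1: ||f||_5 = (integral_0^2 |x^7|^5 dx)^(1/5)
     = (integral_0^2 x^35 dx)^(1/5)
Step 2: integral_0^2 x^35 dx = [x^36/(36)] from 0 to 2 = 2^36/36
     = 68719476736/36 = 1.908874e+09
Step 3: ||f||_5 = (1.908874e+09)^(1/5) = 71.805129


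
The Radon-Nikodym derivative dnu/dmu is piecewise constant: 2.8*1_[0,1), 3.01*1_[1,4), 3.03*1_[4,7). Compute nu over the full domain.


Integrate each piece of the Radon-Nikodym derivative:
Step 1: integral_0^1 2.8 dx = 2.8*(1-0) = 2.8*1 = 2.8
Step 2: integral_1^4 3.01 dx = 3.01*(4-1) = 3.01*3 = 9.03
Step 3: integral_4^7 3.03 dx = 3.03*(7-4) = 3.03*3 = 9.09
Total: 2.8 + 9.03 + 9.09 = 20.92


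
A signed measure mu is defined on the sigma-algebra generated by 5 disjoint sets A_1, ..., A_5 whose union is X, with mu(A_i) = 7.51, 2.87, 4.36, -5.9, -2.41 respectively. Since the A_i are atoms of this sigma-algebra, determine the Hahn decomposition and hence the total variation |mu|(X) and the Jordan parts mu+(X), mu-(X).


Step 1: Every measurable set is a union of atoms (the cells / points), so a Hahn decomposition is
  obtained by grouping atoms by sign: P = union of atoms with mu > 0, N = union of the remaining atoms.
  Atoms in P (indices): 1, 2, 3;  atoms in N (indices): 4, 5
  Positive values: 7.51, 2.87, 4.36
  Negative values: -5.9, -2.41
Step 2: mu+(X) = mu(P) = sum of positive atom values = 14.74
Step 3: mu-(X) = -mu(N) = sum of |negative atom values| = 8.31
Step 4: |mu|(X) = mu+(X) + mu-(X) = 14.74 + 8.31 = 23.05


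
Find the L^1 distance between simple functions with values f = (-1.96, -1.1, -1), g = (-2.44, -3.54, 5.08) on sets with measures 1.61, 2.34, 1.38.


Step 1: Compute differences f_i - g_i:
  -1.96 - -2.44 = 0.48
  -1.1 - -3.54 = 2.44
  -1 - 5.08 = -6.08
Step 2: Compute |diff|^1 * measure for each set:
  |0.48|^1 * 1.61 = 0.48 * 1.61 = 0.7728
  |2.44|^1 * 2.34 = 2.44 * 2.34 = 5.7096
  |-6.08|^1 * 1.38 = 6.08 * 1.38 = 8.3904
Step 3: Sum = 14.8728
Step 4: ||f-g||_1 = (14.8728)^(1/1) = 14.8728


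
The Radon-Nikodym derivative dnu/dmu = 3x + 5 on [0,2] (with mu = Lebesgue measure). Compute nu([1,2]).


nu(A) = integral_A (dnu/dmu) dmu = integral_1^2 (3x + 5) dx
Step 1: Antiderivative F(x) = (3/2)x^2 + 5x
Step 2: F(2) = (3/2)*2^2 + 5*2 = 6 + 10 = 16
Step 3: F(1) = (3/2)*1^2 + 5*1 = 1.5 + 5 = 6.5
Step 4: nu([1,2]) = F(2) - F(1) = 16 - 6.5 = 9.5


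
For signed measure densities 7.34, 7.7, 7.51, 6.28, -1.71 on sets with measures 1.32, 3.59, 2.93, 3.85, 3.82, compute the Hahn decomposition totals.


Step 1: Compute signed measure on each set:
  Set 1: 7.34 * 1.32 = 9.6888
  Set 2: 7.7 * 3.59 = 27.643
  Set 3: 7.51 * 2.93 = 22.0043
  Set 4: 6.28 * 3.85 = 24.178
  Set 5: -1.71 * 3.82 = -6.5322
Step 2: Total signed measure = (9.6888) + (27.643) + (22.0043) + (24.178) + (-6.5322)
     = 76.9819
Step 3: Positive part mu+(X) = sum of positive contributions = 83.5141
Step 4: Negative part mu-(X) = |sum of negative contributions| = 6.5322


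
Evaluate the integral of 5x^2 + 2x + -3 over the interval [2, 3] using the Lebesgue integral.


The Lebesgue integral of a Riemann-integrable function agrees with the Riemann integral.
Antiderivative F(x) = (5/3)x^3 + (2/2)x^2 + -3x
F(3) = (5/3)*3^3 + (2/2)*3^2 + -3*3
     = (5/3)*27 + (2/2)*9 + -3*3
     = 45 + 9 + -9
     = 45
F(2) = 11.333333
Integral = F(3) - F(2) = 45 - 11.333333 = 33.666667


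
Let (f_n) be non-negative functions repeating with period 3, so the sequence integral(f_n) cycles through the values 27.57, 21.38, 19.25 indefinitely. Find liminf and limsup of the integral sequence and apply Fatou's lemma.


The sequence (integral(f_n)) is periodic with period 3, repeating the values 27.57, 21.38, 19.25 indefinitely.
Step 1: For a periodic sequence, every tail (a_m, a_(m+1), ...) contains all 3 period values infinitely often.
Step 2: Hence inf of every tail = min of the period values = min(27.57, 21.38, 19.25) = 19.25.
        liminf_n integral(f_n) = sup over m of (inf of tail from m) = 19.25.
Step 3: Similarly sup of every tail = max of the period values = 27.57.
        limsup_n integral(f_n) = 27.57.
Step 4: Fatou's lemma: integral(liminf_n f_n) <= liminf_n integral(f_n) = 19.25.
        So the integral of the pointwise liminf is at most 19.25.


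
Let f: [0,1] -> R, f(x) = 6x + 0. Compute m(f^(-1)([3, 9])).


f^(-1)([3, 9]) = {x : 3 <= 6x + 0 <= 9}
Solving: (3 - 0)/6 <= x <= (9 - 0)/6
= [0.5, 1.5]
Intersecting with [0,1]: [0.5, 1]
Measure = 1 - 0.5 = 0.5


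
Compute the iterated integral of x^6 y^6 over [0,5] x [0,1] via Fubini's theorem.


By Fubini's theorem, the double integral factors as a product of single integrals:
Step 1: integral_0^5 x^6 dx = [x^7/7] from 0 to 5
     = 5^7/7 = 11160.714286
Step 2: integral_0^1 y^6 dy = [y^7/7] from 0 to 1
     = 1^7/7 = 0.142857
Step 3: Double integral = 11160.714286 * 0.142857 = 1594.387755


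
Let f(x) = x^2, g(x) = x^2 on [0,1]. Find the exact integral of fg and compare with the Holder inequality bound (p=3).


Step 1: Exact integral of f*g = integral(x^4, 0, 1) = 1/5
     = 0.2
Step 2: Holder bound with p=3, q=1.5:
  ||f||_p = (integral x^6 dx)^(1/3) = (1/7)^(1/3) = 0.522758
  ||g||_q = (integral x^3 dx)^(1/1.5) = (1/4)^(1/1.5) = 0.39685
Step 3: Holder bound = ||f||_p * ||g||_q = 0.522758 * 0.39685 = 0.207457
Verification: 0.2 <= 0.207457 (Holder holds)


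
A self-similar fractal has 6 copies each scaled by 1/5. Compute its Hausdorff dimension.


For a self-similar set with N copies scaled by 1/r:
dim_H = log(N)/log(r) = log(6)/log(5)
= 1.791759/1.609438
= 1.113283


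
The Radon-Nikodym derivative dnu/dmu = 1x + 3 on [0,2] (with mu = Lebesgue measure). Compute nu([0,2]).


nu(A) = integral_A (dnu/dmu) dmu = integral_0^2 (1x + 3) dx
Step 1: Antiderivative F(x) = (1/2)x^2 + 3x
Step 2: F(2) = (1/2)*2^2 + 3*2 = 2 + 6 = 8
Step 3: F(0) = (1/2)*0^2 + 3*0 = 0.0 + 0 = 0.0
Step 4: nu([0,2]) = F(2) - F(0) = 8 - 0.0 = 8


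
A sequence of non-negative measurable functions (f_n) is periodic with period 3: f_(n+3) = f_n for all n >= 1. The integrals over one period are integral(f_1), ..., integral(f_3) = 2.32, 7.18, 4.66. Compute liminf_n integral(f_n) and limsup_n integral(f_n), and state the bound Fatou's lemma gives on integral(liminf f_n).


The sequence (integral(f_n)) is periodic with period 3, repeating the values 2.32, 7.18, 4.66 indefinitely.
Step 1: For a periodic sequence, every tail (a_m, a_(m+1), ...) contains all 3 period values infinitely often.
Step 2: Hence inf of every tail = min of the period values = min(2.32, 7.18, 4.66) = 2.32.
        liminf_n integral(f_n) = sup over m of (inf of tail from m) = 2.32.
Step 3: Similarly sup of every tail = max of the period values = 7.18.
        limsup_n integral(f_n) = 7.18.
Step 4: Fatou's lemma: integral(liminf_n f_n) <= liminf_n integral(f_n) = 2.32.
        So the integral of the pointwise liminf is at most 2.32.
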